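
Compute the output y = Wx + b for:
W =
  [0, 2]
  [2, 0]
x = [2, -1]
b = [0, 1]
y = [-2, 5]

Wx = [0×2 + 2×-1, 2×2 + 0×-1]
   = [-2, 4]
y = Wx + b = [-2 + 0, 4 + 1] = [-2, 5]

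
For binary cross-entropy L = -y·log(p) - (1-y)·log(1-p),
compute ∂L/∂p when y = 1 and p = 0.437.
∂L/∂p = -2.288

∂L/∂p = -y/p + (1-y)/(1-p) = -1/0.437 + 0 = -2.288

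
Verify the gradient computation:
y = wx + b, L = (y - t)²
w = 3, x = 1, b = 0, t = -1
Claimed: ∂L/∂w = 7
Incorrect

y = (3)(1) + 0 = 3
∂L/∂y = 2(y - t) = 2(3 - -1) = 8
∂y/∂w = x = 1
∂L/∂w = 8 × 1 = 8

Claimed value: 7
Incorrect: The correct gradient is 8.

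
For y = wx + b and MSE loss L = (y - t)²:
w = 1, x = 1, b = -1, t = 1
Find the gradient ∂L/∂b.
∂L/∂b = -2

y = wx + b = (1)(1) + -1 = 0
∂L/∂y = 2(y - t) = 2(0 - 1) = -2
∂y/∂b = 1
∂L/∂b = ∂L/∂y · ∂y/∂b = -2 × 1 = -2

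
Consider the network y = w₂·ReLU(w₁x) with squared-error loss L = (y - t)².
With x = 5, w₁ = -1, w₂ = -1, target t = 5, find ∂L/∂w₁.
∂L/∂w₁ = 0

Forward pass:
z = w₁x = -1×5 = -5
h = ReLU(-5) = 0
y = w₂h = -1×0 = 0

Backward pass:
∂L/∂y = 2(y - t) = 2(0 - 5) = -10
∂y/∂h = w₂ = -1
∂h/∂z = 0 (ReLU derivative)
∂z/∂w₁ = x = 5

∂L/∂w₁ = -10 × -1 × 0 × 5 = 0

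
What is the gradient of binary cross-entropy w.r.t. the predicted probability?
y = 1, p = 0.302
∂L/∂p = -3.311

∂L/∂p = -y/p + (1-y)/(1-p) = -1/0.302 + 0 = -3.311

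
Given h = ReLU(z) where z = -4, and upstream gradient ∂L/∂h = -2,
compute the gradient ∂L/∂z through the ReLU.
∂L/∂z = 0

h = ReLU(-4) = 0
Since z < 0: ∂h/∂z = 0
∂L/∂z = ∂L/∂h · ∂h/∂z = -2 × 0 = 0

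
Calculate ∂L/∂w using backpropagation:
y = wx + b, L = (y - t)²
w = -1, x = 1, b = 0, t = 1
∂L/∂w = -4

y = wx + b = (-1)(1) + 0 = -1
∂L/∂y = 2(y - t) = 2(-1 - 1) = -4
∂y/∂w = x = 1
∂L/∂w = ∂L/∂y · ∂y/∂w = -4 × 1 = -4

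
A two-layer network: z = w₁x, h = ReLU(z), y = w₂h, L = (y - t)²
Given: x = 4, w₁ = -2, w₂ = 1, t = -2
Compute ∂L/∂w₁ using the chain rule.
∂L/∂w₁ = 0

Forward pass:
z = w₁x = -2×4 = -8
h = ReLU(-8) = 0
y = w₂h = 1×0 = 0

Backward pass:
∂L/∂y = 2(y - t) = 2(0 - -2) = 4
∂y/∂h = w₂ = 1
∂h/∂z = 0 (ReLU derivative)
∂z/∂w₁ = x = 4

∂L/∂w₁ = 4 × 1 × 0 × 4 = 0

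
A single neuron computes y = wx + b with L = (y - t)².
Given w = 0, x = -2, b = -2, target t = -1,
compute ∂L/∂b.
∂L/∂b = -2

y = wx + b = (0)(-2) + -2 = -2
∂L/∂y = 2(y - t) = 2(-2 - -1) = -2
∂y/∂b = 1
∂L/∂b = ∂L/∂y · ∂y/∂b = -2 × 1 = -2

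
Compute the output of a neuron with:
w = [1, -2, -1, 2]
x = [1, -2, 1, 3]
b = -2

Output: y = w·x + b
y = 8

y = (1)(1) + (-2)(-2) + (-1)(1) + (2)(3) + -2 = 8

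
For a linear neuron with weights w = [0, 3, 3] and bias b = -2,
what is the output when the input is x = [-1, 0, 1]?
y = 1

y = (0)(-1) + (3)(0) + (3)(1) + -2 = 1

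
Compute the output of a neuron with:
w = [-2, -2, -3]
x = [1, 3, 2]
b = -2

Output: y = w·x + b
y = -16

y = (-2)(1) + (-2)(3) + (-3)(2) + -2 = -16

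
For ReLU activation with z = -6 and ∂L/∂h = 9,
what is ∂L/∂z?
∂L/∂z = 0

h = ReLU(-6) = 0
Since z < 0: ∂h/∂z = 0
∂L/∂z = ∂L/∂h · ∂h/∂z = 9 × 0 = 0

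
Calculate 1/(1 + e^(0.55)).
0.3659

sigmoid(-0.55) = 1/(1 + e^(0.55)) = 1/(1 + 1.733) = 0.3659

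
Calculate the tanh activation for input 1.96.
0.9611

tanh(1.96) = (e^(1.96) - e^(-1.96))/(e^(1.96) + e^(-1.96)) = 0.9611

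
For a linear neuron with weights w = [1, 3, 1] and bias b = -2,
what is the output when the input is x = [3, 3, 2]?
y = 12

y = (1)(3) + (3)(3) + (1)(2) + -2 = 12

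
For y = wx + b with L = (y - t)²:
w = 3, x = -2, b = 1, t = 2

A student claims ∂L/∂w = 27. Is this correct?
Incorrect

y = (3)(-2) + 1 = -5
∂L/∂y = 2(y - t) = 2(-5 - 2) = -14
∂y/∂w = x = -2
∂L/∂w = -14 × -2 = 28

Claimed value: 27
Incorrect: The correct gradient is 28.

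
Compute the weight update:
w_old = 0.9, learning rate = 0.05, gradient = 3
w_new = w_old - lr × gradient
w_new = 0.75

w_new = w - η·∂L/∂w = 0.9 - 0.05×(3) = 0.9 - (0.15) = 0.75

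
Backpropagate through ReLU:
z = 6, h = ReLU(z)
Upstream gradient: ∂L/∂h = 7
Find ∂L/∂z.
∂L/∂z = 7

h = ReLU(6) = 6
Since z > 0: ∂h/∂z = 1
∂L/∂z = ∂L/∂h · ∂h/∂z = 7 × 1 = 7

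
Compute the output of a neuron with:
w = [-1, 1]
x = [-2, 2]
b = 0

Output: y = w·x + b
y = 4

y = (-1)(-2) + (1)(2) + 0 = 4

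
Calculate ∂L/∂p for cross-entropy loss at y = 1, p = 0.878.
∂L/∂p = -1.139

∂L/∂p = -y/p + (1-y)/(1-p) = -1/0.878 + 0 = -1.139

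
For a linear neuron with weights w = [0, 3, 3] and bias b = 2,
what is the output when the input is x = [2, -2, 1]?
y = -1

y = (0)(2) + (3)(-2) + (3)(1) + 2 = -1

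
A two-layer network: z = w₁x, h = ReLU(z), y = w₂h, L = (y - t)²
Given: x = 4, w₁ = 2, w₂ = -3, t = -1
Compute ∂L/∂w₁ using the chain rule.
∂L/∂w₁ = 552

Forward pass:
z = w₁x = 2×4 = 8
h = ReLU(8) = 8
y = w₂h = -3×8 = -24

Backward pass:
∂L/∂y = 2(y - t) = 2(-24 - -1) = -46
∂y/∂h = w₂ = -3
∂h/∂z = 1 (ReLU derivative)
∂z/∂w₁ = x = 4

∂L/∂w₁ = -46 × -3 × 1 × 4 = 552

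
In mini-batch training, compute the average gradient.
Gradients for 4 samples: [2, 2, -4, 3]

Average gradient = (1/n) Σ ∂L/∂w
Average gradient = 0.75

Average = (1/4)(2 + 2 + -4 + 3) = 3/4 = 0.75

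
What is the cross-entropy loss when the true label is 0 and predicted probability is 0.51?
L = 0.7133

L = -0·log(0.51) - 1·log(0.49) = -log(0.49) = 0.7133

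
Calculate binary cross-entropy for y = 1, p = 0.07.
L = 2.659

L = -1·log(0.07) - 0·log(0.93) = -log(0.07) = 2.659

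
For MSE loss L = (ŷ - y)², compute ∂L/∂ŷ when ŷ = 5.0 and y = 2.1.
∂L/∂ŷ = 5.8

∂L/∂ŷ = 2(ŷ - y) = 2(5.0 - 2.1) = 2(2.9) = 5.8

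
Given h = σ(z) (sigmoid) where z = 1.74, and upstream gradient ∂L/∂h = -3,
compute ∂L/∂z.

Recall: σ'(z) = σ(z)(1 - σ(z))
∂L/∂z = -0.3811

σ(1.74) = 0.8507
σ'(1.74) = σ(1.74)(1 - σ(1.74)) = 0.8507 × 0.1493 = 0.127
∂L/∂z = ∂L/∂h · σ'(z) = -3 × 0.127 = -0.3811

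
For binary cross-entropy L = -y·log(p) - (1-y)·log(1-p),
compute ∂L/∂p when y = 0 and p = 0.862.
∂L/∂p = 7.246

∂L/∂p = -y/p + (1-y)/(1-p) = 0 + 1/0.138 = 7.246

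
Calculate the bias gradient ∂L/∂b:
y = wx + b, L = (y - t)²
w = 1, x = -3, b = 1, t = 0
∂L/∂b = -4

y = wx + b = (1)(-3) + 1 = -2
∂L/∂y = 2(y - t) = 2(-2 - 0) = -4
∂y/∂b = 1
∂L/∂b = ∂L/∂y · ∂y/∂b = -4 × 1 = -4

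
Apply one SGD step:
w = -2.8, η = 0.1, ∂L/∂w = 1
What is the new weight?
w_new = -2.9

w_new = w - η·∂L/∂w = -2.8 - 0.1×(1) = -2.8 - (0.1) = -2.9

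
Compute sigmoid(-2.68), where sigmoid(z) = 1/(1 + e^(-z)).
0.06416

sigmoid(-2.68) = 1/(1 + e^(2.68)) = 1/(1 + 14.59) = 0.06416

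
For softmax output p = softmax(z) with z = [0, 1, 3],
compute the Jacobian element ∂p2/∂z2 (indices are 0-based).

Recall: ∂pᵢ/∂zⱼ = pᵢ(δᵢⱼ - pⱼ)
∂p2/∂z2 = 0.1318

p = softmax(z) = [0.04201, 0.1142, 0.8438]
p2 = 0.8438

∂p2/∂z2 = p2(1 - p2) = 0.8438 × (1 - 0.8438) = 0.1318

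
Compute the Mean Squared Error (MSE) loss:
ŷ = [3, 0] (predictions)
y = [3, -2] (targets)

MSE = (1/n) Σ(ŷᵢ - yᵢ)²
MSE = 2

MSE = (1/2)((3-3)² + (0--2)²) = (1/2)(0 + 4) = 2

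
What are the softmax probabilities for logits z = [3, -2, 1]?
p = [0.8756, 0.0059, 0.1185]

exp(z) = [20.09, 0.1353, 2.718]
Sum = 22.94
p = [0.8756, 0.0059, 0.1185]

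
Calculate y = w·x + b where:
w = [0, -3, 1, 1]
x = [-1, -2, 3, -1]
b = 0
y = 8

y = (0)(-1) + (-3)(-2) + (1)(3) + (1)(-1) + 0 = 8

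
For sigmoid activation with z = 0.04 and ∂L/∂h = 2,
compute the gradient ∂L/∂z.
∂L/∂z = 0.4998

σ(0.04) = 0.51
σ'(0.04) = σ(0.04)(1 - σ(0.04)) = 0.51 × 0.49 = 0.2499
∂L/∂z = ∂L/∂h · σ'(z) = 2 × 0.2499 = 0.4998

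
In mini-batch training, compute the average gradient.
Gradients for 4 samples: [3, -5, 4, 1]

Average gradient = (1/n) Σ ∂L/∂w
Average gradient = 0.75

Average = (1/4)(3 + -5 + 4 + 1) = 3/4 = 0.75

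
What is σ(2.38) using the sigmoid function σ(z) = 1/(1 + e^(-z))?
0.9153

sigmoid(2.38) = 1/(1 + e^(-2.38)) = 1/(1 + 0.09255) = 0.9153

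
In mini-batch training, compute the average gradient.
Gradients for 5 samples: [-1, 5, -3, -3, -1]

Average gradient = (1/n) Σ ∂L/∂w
Average gradient = -0.6

Average = (1/5)(-1 + 5 + -3 + -3 + -1) = -3/5 = -0.6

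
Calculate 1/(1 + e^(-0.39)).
0.5963

sigmoid(0.39) = 1/(1 + e^(-0.39)) = 1/(1 + 0.6771) = 0.5963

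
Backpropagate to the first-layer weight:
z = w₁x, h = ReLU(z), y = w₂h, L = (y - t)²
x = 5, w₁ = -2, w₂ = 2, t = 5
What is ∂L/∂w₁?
∂L/∂w₁ = 0

Forward pass:
z = w₁x = -2×5 = -10
h = ReLU(-10) = 0
y = w₂h = 2×0 = 0

Backward pass:
∂L/∂y = 2(y - t) = 2(0 - 5) = -10
∂y/∂h = w₂ = 2
∂h/∂z = 0 (ReLU derivative)
∂z/∂w₁ = x = 5

∂L/∂w₁ = -10 × 2 × 0 × 5 = 0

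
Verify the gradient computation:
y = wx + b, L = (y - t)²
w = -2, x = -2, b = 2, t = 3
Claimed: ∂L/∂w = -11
Incorrect

y = (-2)(-2) + 2 = 6
∂L/∂y = 2(y - t) = 2(6 - 3) = 6
∂y/∂w = x = -2
∂L/∂w = 6 × -2 = -12

Claimed value: -11
Incorrect: The correct gradient is -12.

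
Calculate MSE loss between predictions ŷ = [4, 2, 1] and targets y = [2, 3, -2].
MSE = 4.667

MSE = (1/3)((4-2)² + (2-3)² + (1--2)²) = (1/3)(4 + 1 + 9) = 4.667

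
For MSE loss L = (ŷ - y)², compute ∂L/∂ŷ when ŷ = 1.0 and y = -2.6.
∂L/∂ŷ = 7.2

∂L/∂ŷ = 2(ŷ - y) = 2(1.0 - -2.6) = 2(3.6) = 7.2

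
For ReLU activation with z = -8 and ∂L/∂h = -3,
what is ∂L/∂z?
∂L/∂z = 0

h = ReLU(-8) = 0
Since z < 0: ∂h/∂z = 0
∂L/∂z = ∂L/∂h · ∂h/∂z = -3 × 0 = 0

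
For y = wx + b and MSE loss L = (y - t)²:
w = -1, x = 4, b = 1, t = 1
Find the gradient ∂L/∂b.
∂L/∂b = -8

y = wx + b = (-1)(4) + 1 = -3
∂L/∂y = 2(y - t) = 2(-3 - 1) = -8
∂y/∂b = 1
∂L/∂b = ∂L/∂y · ∂y/∂b = -8 × 1 = -8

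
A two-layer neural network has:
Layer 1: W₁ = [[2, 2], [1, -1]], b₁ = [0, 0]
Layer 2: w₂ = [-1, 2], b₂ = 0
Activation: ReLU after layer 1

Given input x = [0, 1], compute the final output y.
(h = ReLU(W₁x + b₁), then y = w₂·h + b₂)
y = -2

Layer 1 pre-activation: z₁ = [2, -1]
After ReLU: h = [2, 0]
Layer 2 output: y = -1×2 + 2×0 + 0 = -2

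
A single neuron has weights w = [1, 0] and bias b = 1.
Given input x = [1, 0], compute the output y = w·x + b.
y = 2

y = (1)(1) + (0)(0) + 1 = 2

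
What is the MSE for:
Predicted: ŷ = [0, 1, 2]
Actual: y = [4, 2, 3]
MSE = 6

MSE = (1/3)((0-4)² + (1-2)² + (2-3)²) = (1/3)(16 + 1 + 1) = 6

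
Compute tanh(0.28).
0.2729

tanh(0.28) = (e^(0.28) - e^(-0.28))/(e^(0.28) + e^(-0.28)) = 0.2729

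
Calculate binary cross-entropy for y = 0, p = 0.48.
L = 0.6539

L = -0·log(0.48) - 1·log(0.52) = -log(0.52) = 0.6539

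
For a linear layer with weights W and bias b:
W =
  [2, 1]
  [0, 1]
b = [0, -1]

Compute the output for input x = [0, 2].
y = [2, 1]

Wx = [2×0 + 1×2, 0×0 + 1×2]
   = [2, 2]
y = Wx + b = [2 + 0, 2 + -1] = [2, 1]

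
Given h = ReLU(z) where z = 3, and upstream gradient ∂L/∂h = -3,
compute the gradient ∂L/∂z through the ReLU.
∂L/∂z = -3

h = ReLU(3) = 3
Since z > 0: ∂h/∂z = 1
∂L/∂z = ∂L/∂h · ∂h/∂z = -3 × 1 = -3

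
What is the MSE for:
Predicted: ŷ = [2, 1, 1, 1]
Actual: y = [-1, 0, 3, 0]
MSE = 3.75

MSE = (1/4)((2--1)² + (1-0)² + (1-3)² + (1-0)²) = (1/4)(9 + 1 + 4 + 1) = 3.75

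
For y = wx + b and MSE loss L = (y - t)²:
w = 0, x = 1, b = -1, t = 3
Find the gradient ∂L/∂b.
∂L/∂b = -8

y = wx + b = (0)(1) + -1 = -1
∂L/∂y = 2(y - t) = 2(-1 - 3) = -8
∂y/∂b = 1
∂L/∂b = ∂L/∂y · ∂y/∂b = -8 × 1 = -8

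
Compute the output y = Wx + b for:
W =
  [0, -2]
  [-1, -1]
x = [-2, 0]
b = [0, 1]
y = [0, 3]

Wx = [0×-2 + -2×0, -1×-2 + -1×0]
   = [0, 2]
y = Wx + b = [0 + 0, 2 + 1] = [0, 3]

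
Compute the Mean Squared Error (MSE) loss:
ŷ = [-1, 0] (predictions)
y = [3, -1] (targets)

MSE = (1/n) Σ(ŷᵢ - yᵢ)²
MSE = 8.5

MSE = (1/2)((-1-3)² + (0--1)²) = (1/2)(16 + 1) = 8.5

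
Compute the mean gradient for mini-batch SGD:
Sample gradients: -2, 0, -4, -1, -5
Average gradient = -2.4

Average = (1/5)(-2 + 0 + -4 + -1 + -5) = -12/5 = -2.4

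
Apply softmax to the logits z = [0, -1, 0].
p = [0.4223, 0.1554, 0.4223]

exp(z) = [1, 0.3679, 1]
Sum = 2.368
p = [0.4223, 0.1554, 0.4223]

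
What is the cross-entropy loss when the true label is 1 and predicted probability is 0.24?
L = 1.427

L = -1·log(0.24) - 0·log(0.76) = -log(0.24) = 1.427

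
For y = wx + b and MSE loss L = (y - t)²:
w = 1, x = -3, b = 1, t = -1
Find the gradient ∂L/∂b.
∂L/∂b = -2

y = wx + b = (1)(-3) + 1 = -2
∂L/∂y = 2(y - t) = 2(-2 - -1) = -2
∂y/∂b = 1
∂L/∂b = ∂L/∂y · ∂y/∂b = -2 × 1 = -2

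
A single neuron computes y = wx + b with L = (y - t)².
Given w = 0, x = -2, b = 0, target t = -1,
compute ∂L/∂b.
∂L/∂b = 2

y = wx + b = (0)(-2) + 0 = 0
∂L/∂y = 2(y - t) = 2(0 - -1) = 2
∂y/∂b = 1
∂L/∂b = ∂L/∂y · ∂y/∂b = 2 × 1 = 2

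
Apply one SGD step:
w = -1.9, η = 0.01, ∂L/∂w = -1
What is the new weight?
w_new = -1.89

w_new = w - η·∂L/∂w = -1.9 - 0.01×(-1) = -1.9 - (-0.01) = -1.89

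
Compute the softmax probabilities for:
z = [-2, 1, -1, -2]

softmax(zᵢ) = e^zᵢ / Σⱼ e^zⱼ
p = [0.0403, 0.8098, 0.1096, 0.0403]

exp(z) = [0.1353, 2.718, 0.3679, 0.1353]
Sum = 3.357
p = [0.0403, 0.8098, 0.1096, 0.0403]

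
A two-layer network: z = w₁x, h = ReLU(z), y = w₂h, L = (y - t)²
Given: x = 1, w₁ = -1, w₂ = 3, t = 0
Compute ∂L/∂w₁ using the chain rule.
∂L/∂w₁ = 0

Forward pass:
z = w₁x = -1×1 = -1
h = ReLU(-1) = 0
y = w₂h = 3×0 = 0

Backward pass:
∂L/∂y = 2(y - t) = 2(0 - 0) = 0
∂y/∂h = w₂ = 3
∂h/∂z = 0 (ReLU derivative)
∂z/∂w₁ = x = 1

∂L/∂w₁ = 0 × 3 × 0 × 1 = 0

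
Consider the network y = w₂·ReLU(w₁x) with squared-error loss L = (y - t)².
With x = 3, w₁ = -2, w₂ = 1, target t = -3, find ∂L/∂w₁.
∂L/∂w₁ = 0

Forward pass:
z = w₁x = -2×3 = -6
h = ReLU(-6) = 0
y = w₂h = 1×0 = 0

Backward pass:
∂L/∂y = 2(y - t) = 2(0 - -3) = 6
∂y/∂h = w₂ = 1
∂h/∂z = 0 (ReLU derivative)
∂z/∂w₁ = x = 3

∂L/∂w₁ = 6 × 1 × 0 × 3 = 0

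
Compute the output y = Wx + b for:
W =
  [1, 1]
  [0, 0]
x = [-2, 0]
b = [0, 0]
y = [-2, 0]

Wx = [1×-2 + 1×0, 0×-2 + 0×0]
   = [-2, 0]
y = Wx + b = [-2 + 0, 0 + 0] = [-2, 0]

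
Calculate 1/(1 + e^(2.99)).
0.04788

sigmoid(-2.99) = 1/(1 + e^(2.99)) = 1/(1 + 19.89) = 0.04788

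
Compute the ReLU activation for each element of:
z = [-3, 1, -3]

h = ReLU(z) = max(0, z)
h = [0, 1, 0]

ReLU applied element-wise: max(0,-3)=0, max(0,1)=1, max(0,-3)=0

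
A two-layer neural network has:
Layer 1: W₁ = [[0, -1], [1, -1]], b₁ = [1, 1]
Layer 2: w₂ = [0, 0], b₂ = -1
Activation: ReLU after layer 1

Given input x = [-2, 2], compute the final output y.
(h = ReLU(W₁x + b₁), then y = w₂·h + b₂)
y = -1

Layer 1 pre-activation: z₁ = [-1, -3]
After ReLU: h = [0, 0]
Layer 2 output: y = 0×0 + 0×0 + -1 = -1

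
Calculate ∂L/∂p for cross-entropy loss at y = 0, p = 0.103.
∂L/∂p = 1.115

∂L/∂p = -y/p + (1-y)/(1-p) = 0 + 1/0.897 = 1.115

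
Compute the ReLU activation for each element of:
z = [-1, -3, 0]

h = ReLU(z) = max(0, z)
h = [0, 0, 0]

ReLU applied element-wise: max(0,-1)=0, max(0,-3)=0, max(0,0)=0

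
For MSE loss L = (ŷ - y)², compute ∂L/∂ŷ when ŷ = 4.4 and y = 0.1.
∂L/∂ŷ = 8.6

∂L/∂ŷ = 2(ŷ - y) = 2(4.4 - 0.1) = 2(4.3) = 8.6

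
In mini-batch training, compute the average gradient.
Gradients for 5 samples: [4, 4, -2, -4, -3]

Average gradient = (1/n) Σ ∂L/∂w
Average gradient = -0.2

Average = (1/5)(4 + 4 + -2 + -4 + -3) = -1/5 = -0.2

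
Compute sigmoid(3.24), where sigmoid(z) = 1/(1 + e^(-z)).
0.9623

sigmoid(3.24) = 1/(1 + e^(-3.24)) = 1/(1 + 0.03916) = 0.9623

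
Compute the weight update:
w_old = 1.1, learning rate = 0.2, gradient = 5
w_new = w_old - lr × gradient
w_new = 0.1

w_new = w - η·∂L/∂w = 1.1 - 0.2×(5) = 1.1 - (1) = 0.1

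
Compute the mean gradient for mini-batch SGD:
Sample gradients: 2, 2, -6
Average gradient = -0.6667

Average = (1/3)(2 + 2 + -6) = -2/3 = -0.6667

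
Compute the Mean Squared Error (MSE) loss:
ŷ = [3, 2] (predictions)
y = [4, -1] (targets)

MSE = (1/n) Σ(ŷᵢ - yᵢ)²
MSE = 5

MSE = (1/2)((3-4)² + (2--1)²) = (1/2)(1 + 9) = 5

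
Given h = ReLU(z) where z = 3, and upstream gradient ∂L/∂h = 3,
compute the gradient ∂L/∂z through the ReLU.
∂L/∂z = 3

h = ReLU(3) = 3
Since z > 0: ∂h/∂z = 1
∂L/∂z = ∂L/∂h · ∂h/∂z = 3 × 1 = 3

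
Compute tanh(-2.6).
-0.989

tanh(-2.6) = (e^(-2.6) - e^(2.6))/(e^(-2.6) + e^(2.6)) = -0.989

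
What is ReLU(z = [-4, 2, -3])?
h = [0, 2, 0]

ReLU applied element-wise: max(0,-4)=0, max(0,2)=2, max(0,-3)=0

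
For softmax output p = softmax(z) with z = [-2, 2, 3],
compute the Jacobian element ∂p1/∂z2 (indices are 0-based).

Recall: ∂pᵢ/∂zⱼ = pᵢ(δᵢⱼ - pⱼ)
∂p1/∂z2 = -0.1947

p = softmax(z) = [0.004902, 0.2676, 0.7275]
p1 = 0.2676, p2 = 0.7275

∂p1/∂z2 = -p1 × p2 = -0.2676 × 0.7275 = -0.1947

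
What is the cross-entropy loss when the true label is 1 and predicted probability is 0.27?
L = 1.309

L = -1·log(0.27) - 0·log(0.73) = -log(0.27) = 1.309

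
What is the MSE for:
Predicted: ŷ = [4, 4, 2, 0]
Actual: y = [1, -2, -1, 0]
MSE = 13.5

MSE = (1/4)((4-1)² + (4--2)² + (2--1)² + (0-0)²) = (1/4)(9 + 36 + 9 + 0) = 13.5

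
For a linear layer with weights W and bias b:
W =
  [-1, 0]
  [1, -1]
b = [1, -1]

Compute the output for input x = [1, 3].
y = [0, -3]

Wx = [-1×1 + 0×3, 1×1 + -1×3]
   = [-1, -2]
y = Wx + b = [-1 + 1, -2 + -1] = [0, -3]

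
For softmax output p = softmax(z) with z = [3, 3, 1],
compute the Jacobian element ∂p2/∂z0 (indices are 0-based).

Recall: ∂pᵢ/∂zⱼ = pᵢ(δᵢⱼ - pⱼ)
∂p2/∂z0 = -0.02968

p = softmax(z) = [0.4683, 0.4683, 0.06338]
p2 = 0.06338, p0 = 0.4683

∂p2/∂z0 = -p2 × p0 = -0.06338 × 0.4683 = -0.02968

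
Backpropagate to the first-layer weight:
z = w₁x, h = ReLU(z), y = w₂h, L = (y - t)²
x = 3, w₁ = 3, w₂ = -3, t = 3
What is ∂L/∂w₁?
∂L/∂w₁ = 540

Forward pass:
z = w₁x = 3×3 = 9
h = ReLU(9) = 9
y = w₂h = -3×9 = -27

Backward pass:
∂L/∂y = 2(y - t) = 2(-27 - 3) = -60
∂y/∂h = w₂ = -3
∂h/∂z = 1 (ReLU derivative)
∂z/∂w₁ = x = 3

∂L/∂w₁ = -60 × -3 × 1 × 3 = 540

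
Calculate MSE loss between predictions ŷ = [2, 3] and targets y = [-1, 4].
MSE = 5

MSE = (1/2)((2--1)² + (3-4)²) = (1/2)(9 + 1) = 5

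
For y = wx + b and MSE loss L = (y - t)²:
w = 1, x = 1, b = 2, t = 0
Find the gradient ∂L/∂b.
∂L/∂b = 6

y = wx + b = (1)(1) + 2 = 3
∂L/∂y = 2(y - t) = 2(3 - 0) = 6
∂y/∂b = 1
∂L/∂b = ∂L/∂y · ∂y/∂b = 6 × 1 = 6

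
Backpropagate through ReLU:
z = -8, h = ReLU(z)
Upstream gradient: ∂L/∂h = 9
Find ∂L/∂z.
∂L/∂z = 0

h = ReLU(-8) = 0
Since z < 0: ∂h/∂z = 0
∂L/∂z = ∂L/∂h · ∂h/∂z = 9 × 0 = 0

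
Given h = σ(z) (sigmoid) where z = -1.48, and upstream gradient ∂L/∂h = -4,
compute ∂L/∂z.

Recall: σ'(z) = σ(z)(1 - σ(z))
∂L/∂z = -0.6042

σ(-1.48) = 0.1854
σ'(-1.48) = σ(-1.48)(1 - σ(-1.48)) = 0.1854 × 0.8146 = 0.151
∂L/∂z = ∂L/∂h · σ'(z) = -4 × 0.151 = -0.6042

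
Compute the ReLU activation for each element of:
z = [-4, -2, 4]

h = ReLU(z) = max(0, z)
h = [0, 0, 4]

ReLU applied element-wise: max(0,-4)=0, max(0,-2)=0, max(0,4)=4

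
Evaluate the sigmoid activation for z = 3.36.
0.9664

sigmoid(3.36) = 1/(1 + e^(-3.36)) = 1/(1 + 0.03474) = 0.9664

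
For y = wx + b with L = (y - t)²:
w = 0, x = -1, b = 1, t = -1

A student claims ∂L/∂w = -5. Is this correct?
Incorrect

y = (0)(-1) + 1 = 1
∂L/∂y = 2(y - t) = 2(1 - -1) = 4
∂y/∂w = x = -1
∂L/∂w = 4 × -1 = -4

Claimed value: -5
Incorrect: The correct gradient is -4.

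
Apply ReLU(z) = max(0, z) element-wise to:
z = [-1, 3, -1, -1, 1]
h = [0, 3, 0, 0, 1]

ReLU applied element-wise: max(0,-1)=0, max(0,3)=3, max(0,-1)=0, max(0,-1)=0, max(0,1)=1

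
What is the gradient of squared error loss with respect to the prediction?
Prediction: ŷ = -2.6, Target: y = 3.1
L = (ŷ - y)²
∂L/∂ŷ = -11.4

∂L/∂ŷ = 2(ŷ - y) = 2(-2.6 - 3.1) = 2(-5.7) = -11.4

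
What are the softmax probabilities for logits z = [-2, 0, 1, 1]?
p = [0.0206, 0.1522, 0.4136, 0.4136]

exp(z) = [0.1353, 1, 2.718, 2.718]
Sum = 6.572
p = [0.0206, 0.1522, 0.4136, 0.4136]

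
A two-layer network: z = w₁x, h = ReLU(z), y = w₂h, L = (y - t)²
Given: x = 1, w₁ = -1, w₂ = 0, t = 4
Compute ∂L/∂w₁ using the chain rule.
∂L/∂w₁ = 0

Forward pass:
z = w₁x = -1×1 = -1
h = ReLU(-1) = 0
y = w₂h = 0×0 = 0

Backward pass:
∂L/∂y = 2(y - t) = 2(0 - 4) = -8
∂y/∂h = w₂ = 0
∂h/∂z = 0 (ReLU derivative)
∂z/∂w₁ = x = 1

∂L/∂w₁ = -8 × 0 × 0 × 1 = 0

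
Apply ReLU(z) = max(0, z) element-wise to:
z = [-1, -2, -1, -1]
h = [0, 0, 0, 0]

ReLU applied element-wise: max(0,-1)=0, max(0,-2)=0, max(0,-1)=0, max(0,-1)=0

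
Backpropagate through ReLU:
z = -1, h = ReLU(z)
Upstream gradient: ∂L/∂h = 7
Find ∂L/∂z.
∂L/∂z = 0

h = ReLU(-1) = 0
Since z < 0: ∂h/∂z = 0
∂L/∂z = ∂L/∂h · ∂h/∂z = 7 × 0 = 0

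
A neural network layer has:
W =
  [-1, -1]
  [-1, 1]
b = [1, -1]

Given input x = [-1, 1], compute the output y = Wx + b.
y = [1, 1]

Wx = [-1×-1 + -1×1, -1×-1 + 1×1]
   = [0, 2]
y = Wx + b = [0 + 1, 2 + -1] = [1, 1]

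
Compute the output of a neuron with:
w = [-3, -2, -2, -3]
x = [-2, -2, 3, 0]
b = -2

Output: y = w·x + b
y = 2

y = (-3)(-2) + (-2)(-2) + (-2)(3) + (-3)(0) + -2 = 2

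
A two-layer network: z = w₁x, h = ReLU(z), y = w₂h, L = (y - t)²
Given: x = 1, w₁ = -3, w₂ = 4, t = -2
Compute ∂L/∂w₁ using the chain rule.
∂L/∂w₁ = 0

Forward pass:
z = w₁x = -3×1 = -3
h = ReLU(-3) = 0
y = w₂h = 4×0 = 0

Backward pass:
∂L/∂y = 2(y - t) = 2(0 - -2) = 4
∂y/∂h = w₂ = 4
∂h/∂z = 0 (ReLU derivative)
∂z/∂w₁ = x = 1

∂L/∂w₁ = 4 × 4 × 0 × 1 = 0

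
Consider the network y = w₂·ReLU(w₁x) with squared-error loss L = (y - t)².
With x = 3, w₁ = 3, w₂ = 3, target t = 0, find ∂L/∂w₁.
∂L/∂w₁ = 486

Forward pass:
z = w₁x = 3×3 = 9
h = ReLU(9) = 9
y = w₂h = 3×9 = 27

Backward pass:
∂L/∂y = 2(y - t) = 2(27 - 0) = 54
∂y/∂h = w₂ = 3
∂h/∂z = 1 (ReLU derivative)
∂z/∂w₁ = x = 3

∂L/∂w₁ = 54 × 3 × 1 × 3 = 486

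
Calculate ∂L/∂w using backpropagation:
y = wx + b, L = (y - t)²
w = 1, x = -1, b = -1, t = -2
∂L/∂w = 0

y = wx + b = (1)(-1) + -1 = -2
∂L/∂y = 2(y - t) = 2(-2 - -2) = 0
∂y/∂w = x = -1
∂L/∂w = ∂L/∂y · ∂y/∂w = 0 × -1 = 0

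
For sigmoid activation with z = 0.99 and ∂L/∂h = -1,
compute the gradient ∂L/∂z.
∂L/∂z = -0.1975

σ(0.99) = 0.7291
σ'(0.99) = σ(0.99)(1 - σ(0.99)) = 0.7291 × 0.2709 = 0.1975
∂L/∂z = ∂L/∂h · σ'(z) = -1 × 0.1975 = -0.1975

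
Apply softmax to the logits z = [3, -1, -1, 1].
p = [0.8533, 0.0156, 0.0156, 0.1155]

exp(z) = [20.09, 0.3679, 0.3679, 2.718]
Sum = 23.54
p = [0.8533, 0.0156, 0.0156, 0.1155]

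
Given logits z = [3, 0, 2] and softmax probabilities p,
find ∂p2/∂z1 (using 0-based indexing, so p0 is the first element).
∂p2/∂z1 = -0.009113

p = softmax(z) = [0.7054, 0.03512, 0.2595]
p2 = 0.2595, p1 = 0.03512

∂p2/∂z1 = -p2 × p1 = -0.2595 × 0.03512 = -0.009113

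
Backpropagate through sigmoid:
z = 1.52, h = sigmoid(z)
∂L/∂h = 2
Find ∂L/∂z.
∂L/∂z = 0.2945

σ(1.52) = 0.8205
σ'(1.52) = σ(1.52)(1 - σ(1.52)) = 0.8205 × 0.1795 = 0.1473
∂L/∂z = ∂L/∂h · σ'(z) = 2 × 0.1473 = 0.2945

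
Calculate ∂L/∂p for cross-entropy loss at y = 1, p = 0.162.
∂L/∂p = -6.173

∂L/∂p = -y/p + (1-y)/(1-p) = -1/0.162 + 0 = -6.173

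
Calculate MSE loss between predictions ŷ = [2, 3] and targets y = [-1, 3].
MSE = 4.5

MSE = (1/2)((2--1)² + (3-3)²) = (1/2)(9 + 0) = 4.5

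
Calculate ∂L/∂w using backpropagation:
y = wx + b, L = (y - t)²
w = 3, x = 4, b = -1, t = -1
∂L/∂w = 96

y = wx + b = (3)(4) + -1 = 11
∂L/∂y = 2(y - t) = 2(11 - -1) = 24
∂y/∂w = x = 4
∂L/∂w = ∂L/∂y · ∂y/∂w = 24 × 4 = 96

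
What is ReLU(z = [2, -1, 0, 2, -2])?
h = [2, 0, 0, 2, 0]

ReLU applied element-wise: max(0,2)=2, max(0,-1)=0, max(0,0)=0, max(0,2)=2, max(0,-2)=0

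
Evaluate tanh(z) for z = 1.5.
0.9051

tanh(1.5) = (e^(1.5) - e^(-1.5))/(e^(1.5) + e^(-1.5)) = 0.9051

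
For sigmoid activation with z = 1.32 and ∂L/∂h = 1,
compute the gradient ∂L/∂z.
∂L/∂z = 0.1664

σ(1.32) = 0.7892
σ'(1.32) = σ(1.32)(1 - σ(1.32)) = 0.7892 × 0.2108 = 0.1664
∂L/∂z = ∂L/∂h · σ'(z) = 1 × 0.1664 = 0.1664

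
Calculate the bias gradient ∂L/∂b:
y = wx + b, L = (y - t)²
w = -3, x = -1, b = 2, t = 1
∂L/∂b = 8

y = wx + b = (-3)(-1) + 2 = 5
∂L/∂y = 2(y - t) = 2(5 - 1) = 8
∂y/∂b = 1
∂L/∂b = ∂L/∂y · ∂y/∂b = 8 × 1 = 8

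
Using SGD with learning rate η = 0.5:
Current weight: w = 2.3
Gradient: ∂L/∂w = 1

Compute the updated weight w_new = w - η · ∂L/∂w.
w_new = 1.8

w_new = w - η·∂L/∂w = 2.3 - 0.5×(1) = 2.3 - (0.5) = 1.8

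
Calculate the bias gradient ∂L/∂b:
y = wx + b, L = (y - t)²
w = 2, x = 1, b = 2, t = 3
∂L/∂b = 2

y = wx + b = (2)(1) + 2 = 4
∂L/∂y = 2(y - t) = 2(4 - 3) = 2
∂y/∂b = 1
∂L/∂b = ∂L/∂y · ∂y/∂b = 2 × 1 = 2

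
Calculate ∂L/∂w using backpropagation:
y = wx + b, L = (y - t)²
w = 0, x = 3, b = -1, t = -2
∂L/∂w = 6

y = wx + b = (0)(3) + -1 = -1
∂L/∂y = 2(y - t) = 2(-1 - -2) = 2
∂y/∂w = x = 3
∂L/∂w = ∂L/∂y · ∂y/∂w = 2 × 3 = 6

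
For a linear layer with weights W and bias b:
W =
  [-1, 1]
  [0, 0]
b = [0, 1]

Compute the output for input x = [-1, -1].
y = [0, 1]

Wx = [-1×-1 + 1×-1, 0×-1 + 0×-1]
   = [0, 0]
y = Wx + b = [0 + 0, 0 + 1] = [0, 1]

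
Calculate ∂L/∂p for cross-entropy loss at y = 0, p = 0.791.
∂L/∂p = 4.785

∂L/∂p = -y/p + (1-y)/(1-p) = 0 + 1/0.209 = 4.785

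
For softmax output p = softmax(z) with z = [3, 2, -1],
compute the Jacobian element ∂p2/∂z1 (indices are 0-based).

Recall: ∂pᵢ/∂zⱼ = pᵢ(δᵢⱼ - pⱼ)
∂p2/∂z1 = -0.003507

p = softmax(z) = [0.7214, 0.2654, 0.01321]
p2 = 0.01321, p1 = 0.2654

∂p2/∂z1 = -p2 × p1 = -0.01321 × 0.2654 = -0.003507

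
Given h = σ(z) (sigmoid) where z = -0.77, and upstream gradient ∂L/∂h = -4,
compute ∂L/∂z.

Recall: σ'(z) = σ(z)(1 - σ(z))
∂L/∂z = -0.8653

σ(-0.77) = 0.3165
σ'(-0.77) = σ(-0.77)(1 - σ(-0.77)) = 0.3165 × 0.6835 = 0.2163
∂L/∂z = ∂L/∂h · σ'(z) = -4 × 0.2163 = -0.8653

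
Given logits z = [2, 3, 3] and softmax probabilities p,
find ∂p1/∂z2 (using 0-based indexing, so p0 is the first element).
∂p1/∂z2 = -0.1784

p = softmax(z) = [0.1554, 0.4223, 0.4223]
p1 = 0.4223, p2 = 0.4223

∂p1/∂z2 = -p1 × p2 = -0.4223 × 0.4223 = -0.1784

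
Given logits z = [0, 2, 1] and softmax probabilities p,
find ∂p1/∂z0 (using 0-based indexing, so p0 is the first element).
∂p1/∂z0 = -0.05989

p = softmax(z) = [0.09003, 0.6652, 0.2447]
p1 = 0.6652, p0 = 0.09003

∂p1/∂z0 = -p1 × p0 = -0.6652 × 0.09003 = -0.05989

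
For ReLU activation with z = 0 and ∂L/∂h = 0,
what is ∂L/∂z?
∂L/∂z = 0

h = ReLU(0) = 0
At z = 0: ∂h/∂z = 0 (by convention)
∂L/∂z = ∂L/∂h · ∂h/∂z = 0 × 0 = 0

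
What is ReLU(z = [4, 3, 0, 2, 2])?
h = [4, 3, 0, 2, 2]

ReLU applied element-wise: max(0,4)=4, max(0,3)=3, max(0,0)=0, max(0,2)=2, max(0,2)=2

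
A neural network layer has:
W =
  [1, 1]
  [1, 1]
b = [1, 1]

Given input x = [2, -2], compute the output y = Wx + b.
y = [1, 1]

Wx = [1×2 + 1×-2, 1×2 + 1×-2]
   = [0, 0]
y = Wx + b = [0 + 1, 0 + 1] = [1, 1]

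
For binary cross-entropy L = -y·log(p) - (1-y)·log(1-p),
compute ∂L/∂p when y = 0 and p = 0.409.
∂L/∂p = 1.692

∂L/∂p = -y/p + (1-y)/(1-p) = 0 + 1/0.591 = 1.692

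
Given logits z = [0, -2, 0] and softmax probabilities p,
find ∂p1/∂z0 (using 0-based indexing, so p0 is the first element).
∂p1/∂z0 = -0.02968

p = softmax(z) = [0.4683, 0.06338, 0.4683]
p1 = 0.06338, p0 = 0.4683

∂p1/∂z0 = -p1 × p0 = -0.06338 × 0.4683 = -0.02968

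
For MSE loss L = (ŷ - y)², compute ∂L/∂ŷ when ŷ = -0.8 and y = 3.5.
∂L/∂ŷ = -8.6

∂L/∂ŷ = 2(ŷ - y) = 2(-0.8 - 3.5) = 2(-4.3) = -8.6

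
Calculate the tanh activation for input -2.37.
-0.9827

tanh(-2.37) = (e^(-2.37) - e^(2.37))/(e^(-2.37) + e^(2.37)) = -0.9827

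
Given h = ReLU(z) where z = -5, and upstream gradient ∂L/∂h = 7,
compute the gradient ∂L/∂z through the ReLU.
∂L/∂z = 0

h = ReLU(-5) = 0
Since z < 0: ∂h/∂z = 0
∂L/∂z = ∂L/∂h · ∂h/∂z = 7 × 0 = 0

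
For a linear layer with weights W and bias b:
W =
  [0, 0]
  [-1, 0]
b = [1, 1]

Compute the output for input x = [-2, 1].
y = [1, 3]

Wx = [0×-2 + 0×1, -1×-2 + 0×1]
   = [0, 2]
y = Wx + b = [0 + 1, 2 + 1] = [1, 3]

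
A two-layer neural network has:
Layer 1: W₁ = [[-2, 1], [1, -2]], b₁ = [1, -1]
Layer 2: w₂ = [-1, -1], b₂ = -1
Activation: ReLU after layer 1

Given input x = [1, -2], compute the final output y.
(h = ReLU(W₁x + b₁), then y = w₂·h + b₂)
y = -5

Layer 1 pre-activation: z₁ = [-3, 4]
After ReLU: h = [0, 4]
Layer 2 output: y = -1×0 + -1×4 + -1 = -5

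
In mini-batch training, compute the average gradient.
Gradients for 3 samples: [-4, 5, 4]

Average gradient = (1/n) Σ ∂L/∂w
Average gradient = 1.667

Average = (1/3)(-4 + 5 + 4) = 5/3 = 1.667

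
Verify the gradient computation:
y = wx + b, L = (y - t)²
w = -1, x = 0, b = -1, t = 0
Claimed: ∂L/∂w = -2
Incorrect

y = (-1)(0) + -1 = -1
∂L/∂y = 2(y - t) = 2(-1 - 0) = -2
∂y/∂w = x = 0
∂L/∂w = -2 × 0 = 0

Claimed value: -2
Incorrect: The correct gradient is 0.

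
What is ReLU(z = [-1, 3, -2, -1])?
h = [0, 3, 0, 0]

ReLU applied element-wise: max(0,-1)=0, max(0,3)=3, max(0,-2)=0, max(0,-1)=0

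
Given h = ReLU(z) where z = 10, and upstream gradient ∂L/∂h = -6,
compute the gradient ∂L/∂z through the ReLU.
∂L/∂z = -6

h = ReLU(10) = 10
Since z > 0: ∂h/∂z = 1
∂L/∂z = ∂L/∂h · ∂h/∂z = -6 × 1 = -6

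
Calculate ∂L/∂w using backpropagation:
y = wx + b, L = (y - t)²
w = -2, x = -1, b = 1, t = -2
∂L/∂w = -10

y = wx + b = (-2)(-1) + 1 = 3
∂L/∂y = 2(y - t) = 2(3 - -2) = 10
∂y/∂w = x = -1
∂L/∂w = ∂L/∂y · ∂y/∂w = 10 × -1 = -10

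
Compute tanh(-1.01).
-0.7658

tanh(-1.01) = (e^(-1.01) - e^(1.01))/(e^(-1.01) + e^(1.01)) = -0.7658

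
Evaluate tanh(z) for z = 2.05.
0.9674

tanh(2.05) = (e^(2.05) - e^(-2.05))/(e^(2.05) + e^(-2.05)) = 0.9674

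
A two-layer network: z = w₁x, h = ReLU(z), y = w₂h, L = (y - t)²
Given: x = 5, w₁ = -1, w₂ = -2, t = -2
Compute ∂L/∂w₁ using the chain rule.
∂L/∂w₁ = 0

Forward pass:
z = w₁x = -1×5 = -5
h = ReLU(-5) = 0
y = w₂h = -2×0 = 0

Backward pass:
∂L/∂y = 2(y - t) = 2(0 - -2) = 4
∂y/∂h = w₂ = -2
∂h/∂z = 0 (ReLU derivative)
∂z/∂w₁ = x = 5

∂L/∂w₁ = 4 × -2 × 0 × 5 = 0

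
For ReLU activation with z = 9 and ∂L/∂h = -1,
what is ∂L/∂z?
∂L/∂z = -1

h = ReLU(9) = 9
Since z > 0: ∂h/∂z = 1
∂L/∂z = ∂L/∂h · ∂h/∂z = -1 × 1 = -1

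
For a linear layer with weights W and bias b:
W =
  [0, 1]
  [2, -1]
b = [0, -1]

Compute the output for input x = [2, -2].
y = [-2, 5]

Wx = [0×2 + 1×-2, 2×2 + -1×-2]
   = [-2, 6]
y = Wx + b = [-2 + 0, 6 + -1] = [-2, 5]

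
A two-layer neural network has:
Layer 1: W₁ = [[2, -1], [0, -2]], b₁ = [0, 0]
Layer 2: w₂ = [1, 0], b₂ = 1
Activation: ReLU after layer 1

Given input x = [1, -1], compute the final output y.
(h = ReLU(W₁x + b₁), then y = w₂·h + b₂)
y = 4

Layer 1 pre-activation: z₁ = [3, 2]
After ReLU: h = [3, 2]
Layer 2 output: y = 1×3 + 0×2 + 1 = 4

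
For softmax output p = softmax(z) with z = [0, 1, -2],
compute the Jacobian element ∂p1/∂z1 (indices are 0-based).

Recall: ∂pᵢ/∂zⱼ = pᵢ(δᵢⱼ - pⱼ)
∂p1/∂z1 = 0.2078

p = softmax(z) = [0.2595, 0.7054, 0.03512]
p1 = 0.7054

∂p1/∂z1 = p1(1 - p1) = 0.7054 × (1 - 0.7054) = 0.2078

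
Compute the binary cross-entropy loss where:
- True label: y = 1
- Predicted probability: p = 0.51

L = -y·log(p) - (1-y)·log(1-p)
L = 0.6733

L = -1·log(0.51) - 0·log(0.49) = -log(0.51) = 0.6733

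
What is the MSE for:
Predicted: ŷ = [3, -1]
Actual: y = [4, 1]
MSE = 2.5

MSE = (1/2)((3-4)² + (-1-1)²) = (1/2)(1 + 4) = 2.5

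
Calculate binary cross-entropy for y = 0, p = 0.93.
L = 2.659

L = -0·log(0.93) - 1·log(0.07) = -log(0.07) = 2.659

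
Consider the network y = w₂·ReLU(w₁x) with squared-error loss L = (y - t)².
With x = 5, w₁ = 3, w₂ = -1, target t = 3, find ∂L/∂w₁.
∂L/∂w₁ = 180

Forward pass:
z = w₁x = 3×5 = 15
h = ReLU(15) = 15
y = w₂h = -1×15 = -15

Backward pass:
∂L/∂y = 2(y - t) = 2(-15 - 3) = -36
∂y/∂h = w₂ = -1
∂h/∂z = 1 (ReLU derivative)
∂z/∂w₁ = x = 5

∂L/∂w₁ = -36 × -1 × 1 × 5 = 180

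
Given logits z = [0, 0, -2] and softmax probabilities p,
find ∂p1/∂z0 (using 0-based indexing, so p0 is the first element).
∂p1/∂z0 = -0.2193

p = softmax(z) = [0.4683, 0.4683, 0.06338]
p1 = 0.4683, p0 = 0.4683

∂p1/∂z0 = -p1 × p0 = -0.4683 × 0.4683 = -0.2193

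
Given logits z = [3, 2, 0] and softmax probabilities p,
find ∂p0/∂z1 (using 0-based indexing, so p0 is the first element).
∂p0/∂z1 = -0.183

p = softmax(z) = [0.7054, 0.2595, 0.03512]
p0 = 0.7054, p1 = 0.2595

∂p0/∂z1 = -p0 × p1 = -0.7054 × 0.2595 = -0.183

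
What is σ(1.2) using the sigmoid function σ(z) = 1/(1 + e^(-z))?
0.7685

sigmoid(1.2) = 1/(1 + e^(-1.2)) = 1/(1 + 0.3012) = 0.7685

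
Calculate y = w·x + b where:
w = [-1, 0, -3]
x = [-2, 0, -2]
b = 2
y = 10

y = (-1)(-2) + (0)(0) + (-3)(-2) + 2 = 10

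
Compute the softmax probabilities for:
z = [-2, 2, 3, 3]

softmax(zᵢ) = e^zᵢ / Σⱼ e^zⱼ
p = [0.0028, 0.1549, 0.4211, 0.4211]

exp(z) = [0.1353, 7.389, 20.09, 20.09]
Sum = 47.7
p = [0.0028, 0.1549, 0.4211, 0.4211]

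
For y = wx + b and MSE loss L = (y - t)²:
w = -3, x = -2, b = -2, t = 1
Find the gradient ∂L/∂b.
∂L/∂b = 6

y = wx + b = (-3)(-2) + -2 = 4
∂L/∂y = 2(y - t) = 2(4 - 1) = 6
∂y/∂b = 1
∂L/∂b = ∂L/∂y · ∂y/∂b = 6 × 1 = 6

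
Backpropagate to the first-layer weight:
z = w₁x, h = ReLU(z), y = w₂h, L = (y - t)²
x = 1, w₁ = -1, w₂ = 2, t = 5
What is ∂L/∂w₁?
∂L/∂w₁ = 0

Forward pass:
z = w₁x = -1×1 = -1
h = ReLU(-1) = 0
y = w₂h = 2×0 = 0

Backward pass:
∂L/∂y = 2(y - t) = 2(0 - 5) = -10
∂y/∂h = w₂ = 2
∂h/∂z = 0 (ReLU derivative)
∂z/∂w₁ = x = 1

∂L/∂w₁ = -10 × 2 × 0 × 1 = 0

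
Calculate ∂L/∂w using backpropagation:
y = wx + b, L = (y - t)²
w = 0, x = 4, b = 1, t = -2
∂L/∂w = 24

y = wx + b = (0)(4) + 1 = 1
∂L/∂y = 2(y - t) = 2(1 - -2) = 6
∂y/∂w = x = 4
∂L/∂w = ∂L/∂y · ∂y/∂w = 6 × 4 = 24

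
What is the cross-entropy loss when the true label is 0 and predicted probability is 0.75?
L = 1.386

L = -0·log(0.75) - 1·log(0.25) = -log(0.25) = 1.386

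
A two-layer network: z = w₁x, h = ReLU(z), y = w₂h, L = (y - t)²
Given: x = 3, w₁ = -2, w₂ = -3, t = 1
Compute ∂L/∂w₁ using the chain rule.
∂L/∂w₁ = 0

Forward pass:
z = w₁x = -2×3 = -6
h = ReLU(-6) = 0
y = w₂h = -3×0 = 0

Backward pass:
∂L/∂y = 2(y - t) = 2(0 - 1) = -2
∂y/∂h = w₂ = -3
∂h/∂z = 0 (ReLU derivative)
∂z/∂w₁ = x = 3

∂L/∂w₁ = -2 × -3 × 0 × 3 = 0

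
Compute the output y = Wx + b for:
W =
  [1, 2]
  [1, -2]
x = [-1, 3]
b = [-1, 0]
y = [4, -7]

Wx = [1×-1 + 2×3, 1×-1 + -2×3]
   = [5, -7]
y = Wx + b = [5 + -1, -7 + 0] = [4, -7]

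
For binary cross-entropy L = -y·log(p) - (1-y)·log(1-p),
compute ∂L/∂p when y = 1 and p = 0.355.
∂L/∂p = -2.817

∂L/∂p = -y/p + (1-y)/(1-p) = -1/0.355 + 0 = -2.817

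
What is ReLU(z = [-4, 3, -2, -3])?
h = [0, 3, 0, 0]

ReLU applied element-wise: max(0,-4)=0, max(0,3)=3, max(0,-2)=0, max(0,-3)=0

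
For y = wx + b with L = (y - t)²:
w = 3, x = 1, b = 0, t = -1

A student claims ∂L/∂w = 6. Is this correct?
Incorrect

y = (3)(1) + 0 = 3
∂L/∂y = 2(y - t) = 2(3 - -1) = 8
∂y/∂w = x = 1
∂L/∂w = 8 × 1 = 8

Claimed value: 6
Incorrect: The correct gradient is 8.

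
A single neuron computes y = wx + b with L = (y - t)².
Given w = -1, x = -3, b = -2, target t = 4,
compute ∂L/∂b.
∂L/∂b = -6

y = wx + b = (-1)(-3) + -2 = 1
∂L/∂y = 2(y - t) = 2(1 - 4) = -6
∂y/∂b = 1
∂L/∂b = ∂L/∂y · ∂y/∂b = -6 × 1 = -6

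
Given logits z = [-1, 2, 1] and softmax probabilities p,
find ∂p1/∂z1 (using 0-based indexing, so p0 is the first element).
∂p1/∂z1 = 0.2078

p = softmax(z) = [0.03512, 0.7054, 0.2595]
p1 = 0.7054

∂p1/∂z1 = p1(1 - p1) = 0.7054 × (1 - 0.7054) = 0.2078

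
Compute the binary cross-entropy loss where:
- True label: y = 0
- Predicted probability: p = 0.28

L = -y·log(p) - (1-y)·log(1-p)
L = 0.3285

L = -0·log(0.28) - 1·log(0.72) = -log(0.72) = 0.3285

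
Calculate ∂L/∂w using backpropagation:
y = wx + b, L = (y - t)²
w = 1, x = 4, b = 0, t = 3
∂L/∂w = 8

y = wx + b = (1)(4) + 0 = 4
∂L/∂y = 2(y - t) = 2(4 - 3) = 2
∂y/∂w = x = 4
∂L/∂w = ∂L/∂y · ∂y/∂w = 2 × 4 = 8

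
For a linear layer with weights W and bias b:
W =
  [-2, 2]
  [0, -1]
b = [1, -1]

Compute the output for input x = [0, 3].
y = [7, -4]

Wx = [-2×0 + 2×3, 0×0 + -1×3]
   = [6, -3]
y = Wx + b = [6 + 1, -3 + -1] = [7, -4]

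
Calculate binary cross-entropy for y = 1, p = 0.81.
L = 0.2107

L = -1·log(0.81) - 0·log(0.19) = -log(0.81) = 0.2107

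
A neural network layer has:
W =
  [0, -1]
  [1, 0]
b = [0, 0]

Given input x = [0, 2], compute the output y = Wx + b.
y = [-2, 0]

Wx = [0×0 + -1×2, 1×0 + 0×2]
   = [-2, 0]
y = Wx + b = [-2 + 0, 0 + 0] = [-2, 0]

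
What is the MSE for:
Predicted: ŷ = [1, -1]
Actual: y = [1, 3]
MSE = 8

MSE = (1/2)((1-1)² + (-1-3)²) = (1/2)(0 + 16) = 8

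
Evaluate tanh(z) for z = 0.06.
0.05993

tanh(0.06) = (e^(0.06) - e^(-0.06))/(e^(0.06) + e^(-0.06)) = 0.05993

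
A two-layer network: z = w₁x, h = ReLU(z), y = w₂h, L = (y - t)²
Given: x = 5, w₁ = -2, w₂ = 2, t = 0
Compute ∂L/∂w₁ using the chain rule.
∂L/∂w₁ = 0

Forward pass:
z = w₁x = -2×5 = -10
h = ReLU(-10) = 0
y = w₂h = 2×0 = 0

Backward pass:
∂L/∂y = 2(y - t) = 2(0 - 0) = 0
∂y/∂h = w₂ = 2
∂h/∂z = 0 (ReLU derivative)
∂z/∂w₁ = x = 5

∂L/∂w₁ = 0 × 2 × 0 × 5 = 0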